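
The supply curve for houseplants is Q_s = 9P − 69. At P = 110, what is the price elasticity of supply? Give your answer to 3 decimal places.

1.075

At P = 110, Q_s = 921.
dQ_s/dP = 9.
ε_s = (dQ_s/dP)(P/Q_s) = (9)(110/921).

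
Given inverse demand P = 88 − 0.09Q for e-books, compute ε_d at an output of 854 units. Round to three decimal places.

-0.145

At Q = 854, P = 88 − 0.09(854) = 11.14.
dP/dQ = −0.09, so dQ/dP = 1/(−0.09) = -11.111.
ε = (dQ/dP)(P/Q) = (-11.111)(11.14/854).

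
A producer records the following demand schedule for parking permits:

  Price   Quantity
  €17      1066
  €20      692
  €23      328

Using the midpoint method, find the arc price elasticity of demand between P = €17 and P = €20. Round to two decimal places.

At P = 17, Q = 1066; at P = 20, Q = 692.
ΔQ = -374, ΔP = 3. Midpoints: P̄ = 18.50, Q̄ = 879.0.
ε = (ΔQ/ΔP)(P̄/Q̄) = (-374/3)(18.50/879.0).

-2.62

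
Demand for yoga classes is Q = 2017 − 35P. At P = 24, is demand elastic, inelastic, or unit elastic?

Q = 1177, dQ/dP = -35.
ε = (dQ/dP)(P/Q) ≈ -0.714.
|ε| = 0.71 < 1.

inelastic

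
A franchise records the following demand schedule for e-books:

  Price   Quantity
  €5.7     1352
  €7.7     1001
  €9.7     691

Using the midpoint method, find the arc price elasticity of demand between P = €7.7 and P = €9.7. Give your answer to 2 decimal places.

At P = 7.7, Q = 1001; at P = 9.7, Q = 691.
ΔQ = -310, ΔP = 2.0. Midpoints: P̄ = 8.70, Q̄ = 846.0.
ε = (ΔQ/ΔP)(P̄/Q̄) = (-310/2.0)(8.70/846.0).

-1.59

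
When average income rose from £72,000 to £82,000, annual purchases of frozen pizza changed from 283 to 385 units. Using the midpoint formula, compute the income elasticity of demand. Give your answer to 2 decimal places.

ΔQ = 102, ΔI = 10000. Midpoints: Ī = 77,000, Q̄ = 334.0.
ε_I = (ΔQ/ΔI)(Ī/Q̄) = (102/10000)(77000/334.0).

2.35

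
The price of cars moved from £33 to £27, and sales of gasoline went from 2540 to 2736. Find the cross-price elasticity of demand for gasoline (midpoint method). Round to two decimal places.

ΔQ_x = 2736 − 2540 = 196; ΔP_y = 27 − 33 = -6.
Midpoints: P̄_y = 30.00, Q̄_x = 2638.0.
ε_xy = (ΔQ_x/ΔP_y)(P̄_y/Q̄_x) = (196/-6)(30.00/2638.0).
ε_xy < 0, so the goods are complements.

-0.37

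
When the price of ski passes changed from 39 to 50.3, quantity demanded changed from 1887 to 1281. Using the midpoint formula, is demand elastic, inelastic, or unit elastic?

Arc ε ≈ -1.512.
|ε| = 1.51 > 1.

elastic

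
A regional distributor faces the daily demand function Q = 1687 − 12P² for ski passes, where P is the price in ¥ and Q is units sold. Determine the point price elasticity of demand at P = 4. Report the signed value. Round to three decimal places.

-0.257

At P = 4, Q = 1495.
dQ/dP = −24P = -96.
ε = (dQ/dP)(P/Q) = (-96)(4/1495).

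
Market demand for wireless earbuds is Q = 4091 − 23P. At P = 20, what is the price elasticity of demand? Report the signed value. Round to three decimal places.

-0.127

At P = 20, Q = 3631.
dQ/dP = −23.
ε = (dQ/dP)(P/Q) = (-23)(20/3631).
|ε| < 1, so demand is inelastic at this price.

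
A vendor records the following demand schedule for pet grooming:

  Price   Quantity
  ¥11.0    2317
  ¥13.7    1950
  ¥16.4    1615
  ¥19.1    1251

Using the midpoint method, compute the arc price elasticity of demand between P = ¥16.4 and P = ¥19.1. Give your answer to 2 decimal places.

-1.67

At P = 16.4, Q = 1615; at P = 19.1, Q = 1251.
ΔQ = -364, ΔP = 2.7. Midpoints: P̄ = 17.75, Q̄ = 1433.0.
ε = (ΔQ/ΔP)(P̄/Q̄) = (-364/2.7)(17.75/1433.0).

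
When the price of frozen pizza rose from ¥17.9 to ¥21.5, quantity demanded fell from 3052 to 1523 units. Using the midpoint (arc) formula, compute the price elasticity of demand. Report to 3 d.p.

ΔQ = 1523 − 3052 = -1529; ΔP = 21.5 − 17.9 = 3.6.
Midpoints: P̄ = 19.70, Q̄ = 2287.5.
ε = (ΔQ/ΔP)(P̄/Q̄) = (-1529/3.6)(19.70/2287.5).

-3.658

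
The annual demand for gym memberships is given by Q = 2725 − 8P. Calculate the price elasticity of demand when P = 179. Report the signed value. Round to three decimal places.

-1.108

At P = 179, Q = 1293.
dQ/dP = −8.
ε = (dQ/dP)(P/Q) = (-8)(179/1293).
|ε| > 1, so demand is elastic at this price.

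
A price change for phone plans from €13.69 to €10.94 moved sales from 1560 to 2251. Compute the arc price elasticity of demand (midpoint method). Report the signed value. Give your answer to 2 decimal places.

ΔQ = 2251 − 1560 = 691; ΔP = 10.94 − 13.69 = -2.75.
Midpoints: P̄ = 12.31, Q̄ = 1905.5.
ε = (ΔQ/ΔP)(P̄/Q̄) = (691/-2.75)(12.31/1905.5).

-1.62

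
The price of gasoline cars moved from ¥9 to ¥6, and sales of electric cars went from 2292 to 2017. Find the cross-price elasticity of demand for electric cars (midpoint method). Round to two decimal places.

0.32

ΔQ_x = 2017 − 2292 = -275; ΔP_y = 6 − 9 = -3.
Midpoints: P̄_y = 7.50, Q̄_x = 2154.5.
ε_xy = (ΔQ_x/ΔP_y)(P̄_y/Q̄_x) = (-275/-3)(7.50/2154.5).
ε_xy > 0, so the goods are substitutes.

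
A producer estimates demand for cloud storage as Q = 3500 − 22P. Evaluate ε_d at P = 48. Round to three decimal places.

-0.432

At P = 48, Q = 2444.
dQ/dP = −22.
ε = (dQ/dP)(P/Q) = (-22)(48/2444).
|ε| < 1, so demand is inelastic at this price.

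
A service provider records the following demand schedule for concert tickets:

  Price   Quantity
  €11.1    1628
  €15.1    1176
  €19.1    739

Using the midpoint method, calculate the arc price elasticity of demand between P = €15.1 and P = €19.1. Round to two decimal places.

-1.95

At P = 15.1, Q = 1176; at P = 19.1, Q = 739.
ΔQ = -437, ΔP = 4.0. Midpoints: P̄ = 17.10, Q̄ = 957.5.
ε = (ΔQ/ΔP)(P̄/Q̄) = (-437/4.0)(17.10/957.5).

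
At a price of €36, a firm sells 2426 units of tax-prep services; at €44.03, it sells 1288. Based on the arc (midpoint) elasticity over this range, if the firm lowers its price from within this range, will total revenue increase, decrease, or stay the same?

Arc ε = (-1138/8.03)(40.02/1857.0) ≈ -3.054.
|ε| = 3.05 > 1, so demand is elastic. A price cut therefore raises total revenue.

increase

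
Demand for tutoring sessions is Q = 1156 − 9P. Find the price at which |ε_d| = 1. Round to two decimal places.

64.22

For linear demand Q = a − bP, ε = −bP/(a − bP). |ε| = 1 when bP = a − bP, i.e. P = a/(2b).
P = 1156/(2·9) = 1156/18 = 64.2222.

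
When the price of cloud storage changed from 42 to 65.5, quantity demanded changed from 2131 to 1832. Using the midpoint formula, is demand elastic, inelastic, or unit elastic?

Arc ε ≈ -0.345.
|ε| = 0.35 < 1.

inelastic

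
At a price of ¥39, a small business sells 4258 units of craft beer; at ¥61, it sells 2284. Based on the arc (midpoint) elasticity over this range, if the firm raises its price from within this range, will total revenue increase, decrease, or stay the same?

Arc ε = (-1974/22)(50.00/3271.0) ≈ -1.372.
|ε| = 1.37 > 1, so demand is elastic. A price rise therefore reduces total revenue.

decrease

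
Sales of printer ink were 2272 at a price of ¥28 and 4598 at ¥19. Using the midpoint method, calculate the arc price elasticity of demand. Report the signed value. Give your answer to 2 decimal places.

ΔQ = 4598 − 2272 = 2326; ΔP = 19 − 28 = -9.
Midpoints: P̄ = 23.50, Q̄ = 3435.0.
ε = (ΔQ/ΔP)(P̄/Q̄) = (2326/-9)(23.50/3435.0).

-1.77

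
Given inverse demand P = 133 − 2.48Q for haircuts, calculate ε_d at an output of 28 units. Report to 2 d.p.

-0.92

At Q = 28, P = 133 − 2.48(28) = 63.56.
dP/dQ = −2.48, so dQ/dP = 1/(−2.48) = -0.403.
ε = (dQ/dP)(P/Q) = (-0.403)(63.56/28).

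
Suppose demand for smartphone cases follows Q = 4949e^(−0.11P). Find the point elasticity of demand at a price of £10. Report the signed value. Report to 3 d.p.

-1.100

At P = 10, Q = 1647.379.
dQ/dP = −0.11·4949e^(−0.11P) = −0.11Q = -181.212.
ε = (dQ/dP)(P/Q) = (-181.212)(10/1647.379).
|ε| > 1, so demand is elastic at this price.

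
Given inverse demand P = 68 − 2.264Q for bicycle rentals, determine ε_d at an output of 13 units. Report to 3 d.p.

-1.310

At Q = 13, P = 68 − 2.264(13) = 38.57.
dP/dQ = −2.264, so dQ/dP = 1/(−2.264) = -0.442.
ε = (dQ/dP)(P/Q) = (-0.442)(38.57/13).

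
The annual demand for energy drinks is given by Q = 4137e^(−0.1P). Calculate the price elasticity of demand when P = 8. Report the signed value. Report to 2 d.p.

At P = 8, Q = 1858.874.
dQ/dP = −0.1·4137e^(−0.1P) = −0.1Q = -185.887.
ε = (dQ/dP)(P/Q) = (-185.887)(8/1858.874).
|ε| < 1, so demand is inelastic at this price.

-0.80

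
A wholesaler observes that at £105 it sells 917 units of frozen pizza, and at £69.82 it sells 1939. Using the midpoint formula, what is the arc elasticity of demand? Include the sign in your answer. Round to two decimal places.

ΔQ = 1939 − 917 = 1022; ΔP = 69.82 − 105 = -35.18.
Midpoints: P̄ = 87.41, Q̄ = 1428.0.
ε = (ΔQ/ΔP)(P̄/Q̄) = (1022/-35.18)(87.41/1428.0).

-1.78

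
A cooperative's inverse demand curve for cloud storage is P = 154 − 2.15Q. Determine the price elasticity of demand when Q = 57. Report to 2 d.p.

-0.26

At Q = 57, P = 154 − 2.15(57) = 31.45.
dP/dQ = −2.15, so dQ/dP = 1/(−2.15) = -0.465.
ε = (dQ/dP)(P/Q) = (-0.465)(31.45/57).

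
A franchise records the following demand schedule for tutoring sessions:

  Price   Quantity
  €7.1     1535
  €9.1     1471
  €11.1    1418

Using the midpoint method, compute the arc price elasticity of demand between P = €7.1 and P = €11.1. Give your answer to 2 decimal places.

-0.18

At P = 7.1, Q = 1535; at P = 11.1, Q = 1418.
ΔQ = -117, ΔP = 4.0. Midpoints: P̄ = 9.10, Q̄ = 1476.5.
ε = (ΔQ/ΔP)(P̄/Q̄) = (-117/4.0)(9.10/1476.5).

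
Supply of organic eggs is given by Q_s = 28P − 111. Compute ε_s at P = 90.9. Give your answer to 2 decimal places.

At P = 90.9, Q_s = 2434.20.
dQ_s/dP = 28.
ε_s = (dQ_s/dP)(P/Q_s) = (28)(90.9/2434.20).

1.05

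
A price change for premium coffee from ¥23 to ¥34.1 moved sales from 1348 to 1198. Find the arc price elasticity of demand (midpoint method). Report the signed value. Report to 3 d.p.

-0.303

ΔQ = 1198 − 1348 = -150; ΔP = 34.1 − 23 = 11.1.
Midpoints: P̄ = 28.55, Q̄ = 1273.0.
ε = (ΔQ/ΔP)(P̄/Q̄) = (-150/11.1)(28.55/1273.0).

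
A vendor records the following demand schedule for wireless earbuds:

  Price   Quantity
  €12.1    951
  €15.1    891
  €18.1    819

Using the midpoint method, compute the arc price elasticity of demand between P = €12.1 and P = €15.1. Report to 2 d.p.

-0.30

At P = 12.1, Q = 951; at P = 15.1, Q = 891.
ΔQ = -60, ΔP = 3.0. Midpoints: P̄ = 13.60, Q̄ = 921.0.
ε = (ΔQ/ΔP)(P̄/Q̄) = (-60/3.0)(13.60/921.0).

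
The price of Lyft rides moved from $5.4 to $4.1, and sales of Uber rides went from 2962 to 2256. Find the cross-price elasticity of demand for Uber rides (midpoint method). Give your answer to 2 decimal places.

0.99

ΔQ_x = 2256 − 2962 = -706; ΔP_y = 4.1 − 5.4 = -1.3.
Midpoints: P̄_y = 4.75, Q̄_x = 2609.0.
ε_xy = (ΔQ_x/ΔP_y)(P̄_y/Q̄_x) = (-706/-1.3)(4.75/2609.0).
ε_xy > 0, so the goods are substitutes.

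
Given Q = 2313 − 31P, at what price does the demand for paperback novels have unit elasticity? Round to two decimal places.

37.31

For linear demand Q = a − bP, ε = −bP/(a − bP). |ε| = 1 when bP = a − bP, i.e. P = a/(2b).
P = 2313/(2·31) = 2313/62 = 37.3065.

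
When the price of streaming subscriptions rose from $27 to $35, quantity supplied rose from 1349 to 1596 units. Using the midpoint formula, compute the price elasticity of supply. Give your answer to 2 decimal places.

ΔQ = 1596 − 1349 = 247; ΔP = 35 − 27 = 8.
Midpoints: P̄ = 31.00, Q̄ = 1472.5.
ε_s = (ΔQ/ΔP)(P̄/Q̄) = (247/8)(31.00/1472.5).

0.65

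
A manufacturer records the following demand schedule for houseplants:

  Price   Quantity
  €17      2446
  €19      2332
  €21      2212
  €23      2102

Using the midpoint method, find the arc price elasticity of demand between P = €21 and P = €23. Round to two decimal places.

-0.56

At P = 21, Q = 2212; at P = 23, Q = 2102.
ΔQ = -110, ΔP = 2. Midpoints: P̄ = 22.00, Q̄ = 2157.0.
ε = (ΔQ/ΔP)(P̄/Q̄) = (-110/2)(22.00/2157.0).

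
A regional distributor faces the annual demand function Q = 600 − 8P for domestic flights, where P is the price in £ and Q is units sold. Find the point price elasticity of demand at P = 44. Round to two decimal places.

-1.42

At P = 44, Q = 248.
dQ/dP = −8.
ε = (dQ/dP)(P/Q) = (-8)(44/248).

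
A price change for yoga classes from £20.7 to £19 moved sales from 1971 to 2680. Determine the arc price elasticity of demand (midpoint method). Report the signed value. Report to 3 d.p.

-3.560

ΔQ = 2680 − 1971 = 709; ΔP = 19 − 20.7 = -1.7.
Midpoints: P̄ = 19.85, Q̄ = 2325.5.
ε = (ΔQ/ΔP)(P̄/Q̄) = (709/-1.7)(19.85/2325.5).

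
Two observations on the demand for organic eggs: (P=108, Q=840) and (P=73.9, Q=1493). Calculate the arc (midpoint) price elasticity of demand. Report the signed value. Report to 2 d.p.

ΔQ = 1493 − 840 = 653; ΔP = 73.9 − 108 = -34.1.
Midpoints: P̄ = 90.95, Q̄ = 1166.5.
ε = (ΔQ/ΔP)(P̄/Q̄) = (653/-34.1)(90.95/1166.5).

-1.49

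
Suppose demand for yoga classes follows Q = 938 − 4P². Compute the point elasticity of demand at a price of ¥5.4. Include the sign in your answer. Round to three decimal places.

-0.284

At P = 5.4, Q = 821.360.
dQ/dP = −8P = -43.200.
ε = (dQ/dP)(P/Q) = (-43.200)(5.4/821.360).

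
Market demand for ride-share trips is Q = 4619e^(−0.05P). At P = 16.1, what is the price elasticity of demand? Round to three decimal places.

At P = 16.1, Q = 2065.099.
dQ/dP = −0.05·4619e^(−0.05P) = −0.05Q = -103.255.
ε = (dQ/dP)(P/Q) = (-103.255)(16.1/2065.099).
|ε| < 1, so demand is inelastic at this price.

-0.805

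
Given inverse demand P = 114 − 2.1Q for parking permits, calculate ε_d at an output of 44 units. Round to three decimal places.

-0.234

At Q = 44, P = 114 − 2.1(44) = 21.60.
dP/dQ = −2.1, so dQ/dP = 1/(−2.1) = -0.476.
ε = (dQ/dP)(P/Q) = (-0.476)(21.60/44).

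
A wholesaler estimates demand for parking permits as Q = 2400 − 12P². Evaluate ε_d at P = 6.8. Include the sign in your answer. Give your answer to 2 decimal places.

-0.60

At P = 6.8, Q = 1845.120.
dQ/dP = −24P = -163.200.
ε = (dQ/dP)(P/Q) = (-163.200)(6.8/1845.120).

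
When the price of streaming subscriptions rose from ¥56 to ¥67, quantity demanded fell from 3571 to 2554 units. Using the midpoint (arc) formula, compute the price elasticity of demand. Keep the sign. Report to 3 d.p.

ΔQ = 2554 − 3571 = -1017; ΔP = 67 − 56 = 11.
Midpoints: P̄ = 61.50, Q̄ = 3062.5.
ε = (ΔQ/ΔP)(P̄/Q̄) = (-1017/11)(61.50/3062.5).

-1.857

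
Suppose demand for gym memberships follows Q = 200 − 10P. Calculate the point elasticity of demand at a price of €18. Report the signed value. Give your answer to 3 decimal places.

-9.000

At P = 18, Q = 20.
dQ/dP = −10.
ε = (dQ/dP)(P/Q) = (-10)(18/20).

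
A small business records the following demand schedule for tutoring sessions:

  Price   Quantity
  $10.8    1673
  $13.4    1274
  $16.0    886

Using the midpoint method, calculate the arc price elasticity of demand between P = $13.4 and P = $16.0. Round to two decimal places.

-2.03

At P = 13.4, Q = 1274; at P = 16.0, Q = 886.
ΔQ = -388, ΔP = 2.6. Midpoints: P̄ = 14.70, Q̄ = 1080.0.
ε = (ΔQ/ΔP)(P̄/Q̄) = (-388/2.6)(14.70/1080.0).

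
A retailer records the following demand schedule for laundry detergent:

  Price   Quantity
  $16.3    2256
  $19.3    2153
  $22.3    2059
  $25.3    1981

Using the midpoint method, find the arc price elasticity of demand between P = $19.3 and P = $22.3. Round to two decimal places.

At P = 19.3, Q = 2153; at P = 22.3, Q = 2059.
ΔQ = -94, ΔP = 3.0. Midpoints: P̄ = 20.80, Q̄ = 2106.0.
ε = (ΔQ/ΔP)(P̄/Q̄) = (-94/3.0)(20.80/2106.0).

-0.31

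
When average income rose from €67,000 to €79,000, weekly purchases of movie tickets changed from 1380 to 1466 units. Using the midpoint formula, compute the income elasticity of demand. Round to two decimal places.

ΔQ = 86, ΔI = 12000. Midpoints: Ī = 73,000, Q̄ = 1423.0.
ε_I = (ΔQ/ΔI)(Ī/Q̄) = (86/12000)(73000/1423.0).

0.37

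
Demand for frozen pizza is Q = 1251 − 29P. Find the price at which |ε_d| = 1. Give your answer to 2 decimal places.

21.57

For linear demand Q = a − bP, ε = −bP/(a − bP). |ε| = 1 when bP = a − bP, i.e. P = a/(2b).
P = 1251/(2·29) = 1251/58 = 21.5690.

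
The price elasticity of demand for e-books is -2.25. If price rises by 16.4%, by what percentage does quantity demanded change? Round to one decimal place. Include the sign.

%ΔQ ≈ ε × %ΔP = (-2.25)(16.4%) = -36.90%.

-36.9%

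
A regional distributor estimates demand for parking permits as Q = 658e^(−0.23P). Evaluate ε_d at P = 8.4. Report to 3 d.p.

-1.932

At P = 8.4, Q = 95.317.
dQ/dP = −0.23·658e^(−0.23P) = −0.23Q = -21.923.
ε = (dQ/dP)(P/Q) = (-21.923)(8.4/95.317).
|ε| > 1, so demand is elastic at this price.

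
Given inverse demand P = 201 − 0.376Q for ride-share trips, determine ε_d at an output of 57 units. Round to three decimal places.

At Q = 57, P = 201 − 0.376(57) = 179.57.
dP/dQ = −0.376, so dQ/dP = 1/(−0.376) = -2.660.
ε = (dQ/dP)(P/Q) = (-2.660)(179.57/57).

-8.378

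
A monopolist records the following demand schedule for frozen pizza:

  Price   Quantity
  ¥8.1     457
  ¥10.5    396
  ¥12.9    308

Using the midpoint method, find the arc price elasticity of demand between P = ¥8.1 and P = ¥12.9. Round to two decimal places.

At P = 8.1, Q = 457; at P = 12.9, Q = 308.
ΔQ = -149, ΔP = 4.8. Midpoints: P̄ = 10.50, Q̄ = 382.5.
ε = (ΔQ/ΔP)(P̄/Q̄) = (-149/4.8)(10.50/382.5).

-0.85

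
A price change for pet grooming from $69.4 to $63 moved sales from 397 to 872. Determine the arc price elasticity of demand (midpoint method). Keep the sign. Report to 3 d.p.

-7.744

ΔQ = 872 − 397 = 475; ΔP = 63 − 69.4 = -6.4.
Midpoints: P̄ = 66.20, Q̄ = 634.5.
ε = (ΔQ/ΔP)(P̄/Q̄) = (475/-6.4)(66.20/634.5).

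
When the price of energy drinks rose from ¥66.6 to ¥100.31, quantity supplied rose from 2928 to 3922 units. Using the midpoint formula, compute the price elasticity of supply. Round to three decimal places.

0.718

ΔQ = 3922 − 2928 = 994; ΔP = 100.31 − 66.6 = 33.71.
Midpoints: P̄ = 83.45, Q̄ = 3425.0.
ε_s = (ΔQ/ΔP)(P̄/Q̄) = (994/33.71)(83.45/3425.0).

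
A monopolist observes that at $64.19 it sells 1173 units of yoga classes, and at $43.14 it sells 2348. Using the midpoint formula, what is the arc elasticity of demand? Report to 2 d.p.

-1.70

ΔQ = 2348 − 1173 = 1175; ΔP = 43.14 − 64.19 = -21.05.
Midpoints: P̄ = 53.66, Q̄ = 1760.5.
ε = (ΔQ/ΔP)(P̄/Q̄) = (1175/-21.05)(53.66/1760.5).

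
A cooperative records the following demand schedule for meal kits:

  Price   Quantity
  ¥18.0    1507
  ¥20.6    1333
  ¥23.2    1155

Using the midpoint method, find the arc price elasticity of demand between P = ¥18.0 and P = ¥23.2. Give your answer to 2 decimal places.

-1.05

At P = 18.0, Q = 1507; at P = 23.2, Q = 1155.
ΔQ = -352, ΔP = 5.2. Midpoints: P̄ = 20.60, Q̄ = 1331.0.
ε = (ΔQ/ΔP)(P̄/Q̄) = (-352/5.2)(20.60/1331.0).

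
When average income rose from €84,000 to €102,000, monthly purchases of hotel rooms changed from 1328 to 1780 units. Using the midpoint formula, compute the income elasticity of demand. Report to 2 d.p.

1.50

ΔQ = 452, ΔI = 18000. Midpoints: Ī = 93,000, Q̄ = 1554.0.
ε_I = (ΔQ/ΔI)(Ī/Q̄) = (452/18000)(93000/1554.0).
ε_I > 0, so the good is normal.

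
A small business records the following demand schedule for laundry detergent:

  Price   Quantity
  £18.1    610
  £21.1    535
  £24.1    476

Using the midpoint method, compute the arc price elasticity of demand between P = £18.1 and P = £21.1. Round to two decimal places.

-0.86

At P = 18.1, Q = 610; at P = 21.1, Q = 535.
ΔQ = -75, ΔP = 3.0. Midpoints: P̄ = 19.60, Q̄ = 572.5.
ε = (ΔQ/ΔP)(P̄/Q̄) = (-75/3.0)(19.60/572.5).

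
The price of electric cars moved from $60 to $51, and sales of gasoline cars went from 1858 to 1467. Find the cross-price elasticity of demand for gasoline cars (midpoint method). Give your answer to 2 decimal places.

ΔQ_x = 1467 − 1858 = -391; ΔP_y = 51 − 60 = -9.
Midpoints: P̄_y = 55.50, Q̄_x = 1662.5.
ε_xy = (ΔQ_x/ΔP_y)(P̄_y/Q̄_x) = (-391/-9)(55.50/1662.5).

1.45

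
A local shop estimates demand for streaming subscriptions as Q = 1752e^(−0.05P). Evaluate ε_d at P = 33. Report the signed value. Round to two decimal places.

-1.65

At P = 33, Q = 336.471.
dQ/dP = −0.05·1752e^(−0.05P) = −0.05Q = -16.824.
ε = (dQ/dP)(P/Q) = (-16.824)(33/336.471).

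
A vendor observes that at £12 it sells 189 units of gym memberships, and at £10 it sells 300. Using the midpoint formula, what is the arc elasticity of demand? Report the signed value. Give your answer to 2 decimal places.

-2.50

ΔQ = 300 − 189 = 111; ΔP = 10 − 12 = -2.
Midpoints: P̄ = 11.00, Q̄ = 244.5.
ε = (ΔQ/ΔP)(P̄/Q̄) = (111/-2)(11.00/244.5).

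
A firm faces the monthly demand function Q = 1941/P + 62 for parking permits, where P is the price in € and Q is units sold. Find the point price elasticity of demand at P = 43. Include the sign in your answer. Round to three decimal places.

At P = 43, Q = 107.140.
dQ/dP = −1941/P² = -1.050.
ε = (dQ/dP)(P/Q) = (-1.050)(43/107.140).

-0.421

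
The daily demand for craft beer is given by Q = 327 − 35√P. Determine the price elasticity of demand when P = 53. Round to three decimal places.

At P = 53, Q = 72.196.
dQ/dP = −35/(2√P) = -2.404.
ε = (dQ/dP)(P/Q) = (-2.404)(53/72.196).

-1.765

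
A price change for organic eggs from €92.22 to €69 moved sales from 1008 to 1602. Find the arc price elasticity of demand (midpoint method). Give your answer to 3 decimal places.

ΔQ = 1602 − 1008 = 594; ΔP = 69 − 92.22 = -23.22.
Midpoints: P̄ = 80.61, Q̄ = 1305.0.
ε = (ΔQ/ΔP)(P̄/Q̄) = (594/-23.22)(80.61/1305.0).

-1.580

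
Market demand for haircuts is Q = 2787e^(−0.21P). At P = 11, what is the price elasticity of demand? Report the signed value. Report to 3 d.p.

At P = 11, Q = 276.641.
dQ/dP = −0.21·2787e^(−0.21P) = −0.21Q = -58.095.
ε = (dQ/dP)(P/Q) = (-58.095)(11/276.641).
|ε| > 1, so demand is elastic at this price.

-2.310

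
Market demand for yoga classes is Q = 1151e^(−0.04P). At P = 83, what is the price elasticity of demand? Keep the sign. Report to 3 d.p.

At P = 83, Q = 41.612.
dQ/dP = −0.04·1151e^(−0.04P) = −0.04Q = -1.664.
ε = (dQ/dP)(P/Q) = (-1.664)(83/41.612).

-3.320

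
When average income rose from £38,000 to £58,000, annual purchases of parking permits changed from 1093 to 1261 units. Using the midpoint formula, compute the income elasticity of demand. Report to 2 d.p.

0.34

ΔQ = 168, ΔI = 20000. Midpoints: Ī = 48,000, Q̄ = 1177.0.
ε_I = (ΔQ/ΔI)(Ī/Q̄) = (168/20000)(48000/1177.0).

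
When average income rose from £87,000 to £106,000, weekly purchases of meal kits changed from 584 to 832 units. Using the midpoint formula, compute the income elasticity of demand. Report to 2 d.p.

1.78

ΔQ = 248, ΔI = 19000. Midpoints: Ī = 96,500, Q̄ = 708.0.
ε_I = (ΔQ/ΔI)(Ī/Q̄) = (248/19000)(96500/708.0).
ε_I > 0, so the good is normal.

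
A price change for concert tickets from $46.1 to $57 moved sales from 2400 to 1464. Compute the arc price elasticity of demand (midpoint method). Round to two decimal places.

ΔQ = 1464 − 2400 = -936; ΔP = 57 − 46.1 = 10.9.
Midpoints: P̄ = 51.55, Q̄ = 1932.0.
ε = (ΔQ/ΔP)(P̄/Q̄) = (-936/10.9)(51.55/1932.0).

-2.29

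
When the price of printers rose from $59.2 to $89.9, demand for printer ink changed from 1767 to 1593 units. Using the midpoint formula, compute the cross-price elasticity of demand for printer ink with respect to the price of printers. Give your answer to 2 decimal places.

-0.25

ΔQ_x = 1593 − 1767 = -174; ΔP_y = 89.9 − 59.2 = 30.7.
Midpoints: P̄_y = 74.55, Q̄_x = 1680.0.
ε_xy = (ΔQ_x/ΔP_y)(P̄_y/Q̄_x) = (-174/30.7)(74.55/1680.0).
ε_xy < 0, so the goods are complements.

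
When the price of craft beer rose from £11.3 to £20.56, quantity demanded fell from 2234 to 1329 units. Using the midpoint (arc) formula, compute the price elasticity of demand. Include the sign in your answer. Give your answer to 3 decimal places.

-0.874

ΔQ = 1329 − 2234 = -905; ΔP = 20.56 − 11.3 = 9.26.
Midpoints: P̄ = 15.93, Q̄ = 1781.5.
ε = (ΔQ/ΔP)(P̄/Q̄) = (-905/9.26)(15.93/1781.5).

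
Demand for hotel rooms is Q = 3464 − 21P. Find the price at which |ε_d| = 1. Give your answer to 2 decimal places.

For linear demand Q = a − bP, ε = −bP/(a − bP). |ε| = 1 when bP = a − bP, i.e. P = a/(2b).
P = 3464/(2·21) = 3464/42 = 82.4762.

82.48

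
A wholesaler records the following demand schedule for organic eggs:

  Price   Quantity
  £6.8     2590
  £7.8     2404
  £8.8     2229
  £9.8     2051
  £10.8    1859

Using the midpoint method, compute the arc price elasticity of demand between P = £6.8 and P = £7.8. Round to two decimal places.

At P = 6.8, Q = 2590; at P = 7.8, Q = 2404.
ΔQ = -186, ΔP = 1.0. Midpoints: P̄ = 7.30, Q̄ = 2497.0.
ε = (ΔQ/ΔP)(P̄/Q̄) = (-186/1.0)(7.30/2497.0).

-0.54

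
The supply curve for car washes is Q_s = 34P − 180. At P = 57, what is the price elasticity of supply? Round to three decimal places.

1.102

At P = 57, Q_s = 1758.
dQ_s/dP = 34.
ε_s = (dQ_s/dP)(P/Q_s) = (34)(57/1758).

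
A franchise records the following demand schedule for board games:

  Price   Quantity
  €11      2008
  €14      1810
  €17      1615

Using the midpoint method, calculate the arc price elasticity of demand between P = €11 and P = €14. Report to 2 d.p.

-0.43

At P = 11, Q = 2008; at P = 14, Q = 1810.
ΔQ = -198, ΔP = 3. Midpoints: P̄ = 12.50, Q̄ = 1909.0.
ε = (ΔQ/ΔP)(P̄/Q̄) = (-198/3)(12.50/1909.0).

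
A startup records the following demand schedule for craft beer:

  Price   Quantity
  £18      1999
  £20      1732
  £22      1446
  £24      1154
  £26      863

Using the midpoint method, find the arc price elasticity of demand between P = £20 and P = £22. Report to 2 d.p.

-1.89

At P = 20, Q = 1732; at P = 22, Q = 1446.
ΔQ = -286, ΔP = 2. Midpoints: P̄ = 21.00, Q̄ = 1589.0.
ε = (ΔQ/ΔP)(P̄/Q̄) = (-286/2)(21.00/1589.0).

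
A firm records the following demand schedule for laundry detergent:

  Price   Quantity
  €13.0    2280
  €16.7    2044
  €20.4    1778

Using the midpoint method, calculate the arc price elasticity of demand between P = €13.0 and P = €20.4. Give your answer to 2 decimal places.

At P = 13.0, Q = 2280; at P = 20.4, Q = 1778.
ΔQ = -502, ΔP = 7.4. Midpoints: P̄ = 16.70, Q̄ = 2029.0.
ε = (ΔQ/ΔP)(P̄/Q̄) = (-502/7.4)(16.70/2029.0).

-0.56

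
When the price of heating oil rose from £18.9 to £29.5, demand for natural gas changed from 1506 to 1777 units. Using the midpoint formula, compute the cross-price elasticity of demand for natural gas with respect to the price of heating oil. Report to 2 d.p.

0.38

ΔQ_x = 1777 − 1506 = 271; ΔP_y = 29.5 − 18.9 = 10.6.
Midpoints: P̄_y = 24.20, Q̄_x = 1641.5.
ε_xy = (ΔQ_x/ΔP_y)(P̄_y/Q̄_x) = (271/10.6)(24.20/1641.5).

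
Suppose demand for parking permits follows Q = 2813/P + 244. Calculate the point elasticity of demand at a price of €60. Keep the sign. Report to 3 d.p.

At P = 60, Q = 290.883.
dQ/dP = −2813/P² = -0.781.
ε = (dQ/dP)(P/Q) = (-0.781)(60/290.883).

-0.161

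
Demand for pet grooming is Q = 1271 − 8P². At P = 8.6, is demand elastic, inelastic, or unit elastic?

elastic

Q = 679.320, dQ/dP = -137.600.
ε = (dQ/dP)(P/Q) ≈ -1.742.
|ε| = 1.74 > 1.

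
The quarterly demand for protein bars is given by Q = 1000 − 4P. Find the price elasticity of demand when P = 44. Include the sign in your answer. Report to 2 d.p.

-0.21

At P = 44, Q = 824.
dQ/dP = −4.
ε = (dQ/dP)(P/Q) = (-4)(44/824).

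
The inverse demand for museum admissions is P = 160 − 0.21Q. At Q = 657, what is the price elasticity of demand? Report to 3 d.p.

At Q = 657, P = 160 − 0.21(657) = 22.03.
dP/dQ = −0.21, so dQ/dP = 1/(−0.21) = -4.762.
ε = (dQ/dP)(P/Q) = (-4.762)(22.03/657).

-0.160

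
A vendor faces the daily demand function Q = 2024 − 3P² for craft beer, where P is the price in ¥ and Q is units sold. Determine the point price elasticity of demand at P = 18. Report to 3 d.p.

At P = 18, Q = 1052.
dQ/dP = −6P = -108.
ε = (dQ/dP)(P/Q) = (-108)(18/1052).

-1.848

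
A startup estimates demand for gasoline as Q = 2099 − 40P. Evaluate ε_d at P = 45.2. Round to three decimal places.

-6.213

At P = 45.2, Q = 291.
dQ/dP = −40.
ε = (dQ/dP)(P/Q) = (-40)(45.2/291).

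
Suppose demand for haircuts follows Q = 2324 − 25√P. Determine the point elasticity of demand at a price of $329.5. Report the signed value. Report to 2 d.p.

At P = 329.5, Q = 1870.197.
dQ/dP = −25/(2√P) = -0.689.
ε = (dQ/dP)(P/Q) = (-0.689)(329.5/1870.197).

-0.12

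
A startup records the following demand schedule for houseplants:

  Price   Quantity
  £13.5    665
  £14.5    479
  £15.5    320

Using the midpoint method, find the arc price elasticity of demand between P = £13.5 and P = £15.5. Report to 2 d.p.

At P = 13.5, Q = 665; at P = 15.5, Q = 320.
ΔQ = -345, ΔP = 2.0. Midpoints: P̄ = 14.50, Q̄ = 492.5.
ε = (ΔQ/ΔP)(P̄/Q̄) = (-345/2.0)(14.50/492.5).

-5.08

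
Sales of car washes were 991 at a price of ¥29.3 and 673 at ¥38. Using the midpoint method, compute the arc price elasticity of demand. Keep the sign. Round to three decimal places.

ΔQ = 673 − 991 = -318; ΔP = 38 − 29.3 = 8.7.
Midpoints: P̄ = 33.65, Q̄ = 832.0.
ε = (ΔQ/ΔP)(P̄/Q̄) = (-318/8.7)(33.65/832.0).

-1.478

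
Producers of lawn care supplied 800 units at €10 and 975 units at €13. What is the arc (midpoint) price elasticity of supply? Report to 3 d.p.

ΔQ = 975 − 800 = 175; ΔP = 13 − 10 = 3.
Midpoints: P̄ = 11.50, Q̄ = 887.5.
ε_s = (ΔQ/ΔP)(P̄/Q̄) = (175/3)(11.50/887.5).

0.756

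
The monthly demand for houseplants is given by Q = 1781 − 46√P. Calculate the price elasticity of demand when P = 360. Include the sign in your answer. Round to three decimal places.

At P = 360, Q = 908.211.
dQ/dP = −46/(2√P) = -1.212.
ε = (dQ/dP)(P/Q) = (-1.212)(360/908.211).

-0.480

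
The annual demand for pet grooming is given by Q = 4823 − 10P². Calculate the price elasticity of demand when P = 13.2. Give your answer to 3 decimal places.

-1.131

At P = 13.2, Q = 3080.600.
dQ/dP = −20P = -264.
ε = (dQ/dP)(P/Q) = (-264)(13.2/3080.600).
|ε| > 1, so demand is elastic at this price.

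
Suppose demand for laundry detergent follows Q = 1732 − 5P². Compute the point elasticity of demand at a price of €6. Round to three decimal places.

At P = 6, Q = 1552.
dQ/dP = −10P = -60.
ε = (dQ/dP)(P/Q) = (-60)(6/1552).
|ε| < 1, so demand is inelastic at this price.

-0.232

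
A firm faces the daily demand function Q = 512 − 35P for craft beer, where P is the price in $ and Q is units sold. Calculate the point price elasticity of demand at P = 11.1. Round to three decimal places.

At P = 11.1, Q = 123.500.
dQ/dP = −35.
ε = (dQ/dP)(P/Q) = (-35)(11.1/123.500).

-3.146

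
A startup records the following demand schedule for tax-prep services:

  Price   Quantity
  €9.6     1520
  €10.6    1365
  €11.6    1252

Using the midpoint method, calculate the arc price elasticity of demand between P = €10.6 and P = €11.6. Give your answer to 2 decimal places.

-0.96

At P = 10.6, Q = 1365; at P = 11.6, Q = 1252.
ΔQ = -113, ΔP = 1.0. Midpoints: P̄ = 11.10, Q̄ = 1308.5.
ε = (ΔQ/ΔP)(P̄/Q̄) = (-113/1.0)(11.10/1308.5).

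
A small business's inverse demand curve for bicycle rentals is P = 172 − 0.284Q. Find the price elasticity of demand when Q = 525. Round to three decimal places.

At Q = 525, P = 172 − 0.284(525) = 22.90.
dP/dQ = −0.284, so dQ/dP = 1/(−0.284) = -3.521.
ε = (dQ/dP)(P/Q) = (-3.521)(22.90/525).

-0.154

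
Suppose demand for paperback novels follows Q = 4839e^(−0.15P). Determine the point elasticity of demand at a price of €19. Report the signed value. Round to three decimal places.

At P = 19, Q = 279.909.
dQ/dP = −0.15·4839e^(−0.15P) = −0.15Q = -41.986.
ε = (dQ/dP)(P/Q) = (-41.986)(19/279.909).
|ε| > 1, so demand is elastic at this price.

-2.850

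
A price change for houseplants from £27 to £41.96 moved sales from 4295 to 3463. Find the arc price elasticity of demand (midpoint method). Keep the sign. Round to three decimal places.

-0.494

ΔQ = 3463 − 4295 = -832; ΔP = 41.96 − 27 = 14.96.
Midpoints: P̄ = 34.48, Q̄ = 3879.0.
ε = (ΔQ/ΔP)(P̄/Q̄) = (-832/14.96)(34.48/3879.0).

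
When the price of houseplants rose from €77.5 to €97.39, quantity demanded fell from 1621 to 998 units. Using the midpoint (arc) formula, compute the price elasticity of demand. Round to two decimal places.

ΔQ = 998 − 1621 = -623; ΔP = 97.39 − 77.5 = 19.89.
Midpoints: P̄ = 87.44, Q̄ = 1309.5.
ε = (ΔQ/ΔP)(P̄/Q̄) = (-623/19.89)(87.44/1309.5).

-2.09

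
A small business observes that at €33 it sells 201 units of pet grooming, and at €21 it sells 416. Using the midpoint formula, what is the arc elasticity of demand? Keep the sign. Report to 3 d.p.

-1.568

ΔQ = 416 − 201 = 215; ΔP = 21 − 33 = -12.
Midpoints: P̄ = 27.00, Q̄ = 308.5.
ε = (ΔQ/ΔP)(P̄/Q̄) = (215/-12)(27.00/308.5).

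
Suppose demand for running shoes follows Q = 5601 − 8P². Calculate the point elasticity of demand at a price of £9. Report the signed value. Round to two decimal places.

-0.26

At P = 9, Q = 4953.
dQ/dP = −16P = -144.
ε = (dQ/dP)(P/Q) = (-144)(9/4953).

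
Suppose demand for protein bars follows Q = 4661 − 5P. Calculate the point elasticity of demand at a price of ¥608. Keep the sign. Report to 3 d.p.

At P = 608, Q = 1621.
dQ/dP = −5.
ε = (dQ/dP)(P/Q) = (-5)(608/1621).
|ε| > 1, so demand is elastic at this price.

-1.875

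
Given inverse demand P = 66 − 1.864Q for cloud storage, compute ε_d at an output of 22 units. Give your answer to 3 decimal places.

At Q = 22, P = 66 − 1.864(22) = 24.99.
dP/dQ = −1.864, so dQ/dP = 1/(−1.864) = -0.536.
ε = (dQ/dP)(P/Q) = (-0.536)(24.99/22).

-0.609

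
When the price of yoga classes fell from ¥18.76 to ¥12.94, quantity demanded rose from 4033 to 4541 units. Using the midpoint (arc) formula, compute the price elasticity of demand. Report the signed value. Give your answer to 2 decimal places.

-0.32

ΔQ = 4541 − 4033 = 508; ΔP = 12.94 − 18.76 = -5.82.
Midpoints: P̄ = 15.85, Q̄ = 4287.0.
ε = (ΔQ/ΔP)(P̄/Q̄) = (508/-5.82)(15.85/4287.0).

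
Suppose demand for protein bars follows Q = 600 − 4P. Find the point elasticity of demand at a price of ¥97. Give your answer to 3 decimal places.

At P = 97, Q = 212.
dQ/dP = −4.
ε = (dQ/dP)(P/Q) = (-4)(97/212).

-1.830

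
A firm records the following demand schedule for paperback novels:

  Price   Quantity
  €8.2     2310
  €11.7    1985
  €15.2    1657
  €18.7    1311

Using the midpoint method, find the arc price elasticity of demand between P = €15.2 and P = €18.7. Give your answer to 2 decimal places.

At P = 15.2, Q = 1657; at P = 18.7, Q = 1311.
ΔQ = -346, ΔP = 3.5. Midpoints: P̄ = 16.95, Q̄ = 1484.0.
ε = (ΔQ/ΔP)(P̄/Q̄) = (-346/3.5)(16.95/1484.0).

-1.13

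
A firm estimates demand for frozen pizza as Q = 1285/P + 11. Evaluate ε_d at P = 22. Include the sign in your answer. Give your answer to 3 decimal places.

-0.842

At P = 22, Q = 69.409.
dQ/dP = −1285/P² = -2.655.
ε = (dQ/dP)(P/Q) = (-2.655)(22/69.409).
|ε| < 1, so demand is inelastic at this price.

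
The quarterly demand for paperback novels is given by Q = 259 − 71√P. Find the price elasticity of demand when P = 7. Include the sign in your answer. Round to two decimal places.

At P = 7, Q = 71.152.
dQ/dP = −71/(2√P) = -13.418.
ε = (dQ/dP)(P/Q) = (-13.418)(7/71.152).
|ε| > 1, so demand is elastic at this price.

-1.32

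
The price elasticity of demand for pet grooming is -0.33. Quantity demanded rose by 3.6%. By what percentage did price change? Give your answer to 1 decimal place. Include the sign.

-10.9%

%ΔP ≈ %ΔQ / ε = (3.6%)/(-0.33) = -10.91%.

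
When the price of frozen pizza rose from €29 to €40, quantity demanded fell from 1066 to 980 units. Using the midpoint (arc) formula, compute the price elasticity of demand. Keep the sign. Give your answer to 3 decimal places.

ΔQ = 980 − 1066 = -86; ΔP = 40 − 29 = 11.
Midpoints: P̄ = 34.50, Q̄ = 1023.0.
ε = (ΔQ/ΔP)(P̄/Q̄) = (-86/11)(34.50/1023.0).

-0.264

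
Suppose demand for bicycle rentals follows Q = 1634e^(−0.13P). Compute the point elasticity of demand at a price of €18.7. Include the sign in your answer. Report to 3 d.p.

At P = 18.7, Q = 143.708.
dQ/dP = −0.13·1634e^(−0.13P) = −0.13Q = -18.682.
ε = (dQ/dP)(P/Q) = (-18.682)(18.7/143.708).

-2.431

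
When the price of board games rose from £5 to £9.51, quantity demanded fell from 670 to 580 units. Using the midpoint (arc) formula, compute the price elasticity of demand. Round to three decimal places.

-0.232

ΔQ = 580 − 670 = -90; ΔP = 9.51 − 5 = 4.51.
Midpoints: P̄ = 7.25, Q̄ = 625.0.
ε = (ΔQ/ΔP)(P̄/Q̄) = (-90/4.51)(7.25/625.0).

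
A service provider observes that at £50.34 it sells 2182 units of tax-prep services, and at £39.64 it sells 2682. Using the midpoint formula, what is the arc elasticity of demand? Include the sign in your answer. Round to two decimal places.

-0.86

ΔQ = 2682 − 2182 = 500; ΔP = 39.64 − 50.34 = -10.7.
Midpoints: P̄ = 44.99, Q̄ = 2432.0.
ε = (ΔQ/ΔP)(P̄/Q̄) = (500/-10.7)(44.99/2432.0).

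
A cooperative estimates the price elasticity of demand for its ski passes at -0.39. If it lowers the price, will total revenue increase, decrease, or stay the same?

decrease

|ε| = 0.39 < 1, so demand is inelastic. A price cut therefore reduces total revenue.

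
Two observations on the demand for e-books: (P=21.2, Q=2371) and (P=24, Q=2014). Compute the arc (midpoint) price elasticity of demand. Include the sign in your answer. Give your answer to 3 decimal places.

-1.314

ΔQ = 2014 − 2371 = -357; ΔP = 24 − 21.2 = 2.8.
Midpoints: P̄ = 22.60, Q̄ = 2192.5.
ε = (ΔQ/ΔP)(P̄/Q̄) = (-357/2.8)(22.60/2192.5).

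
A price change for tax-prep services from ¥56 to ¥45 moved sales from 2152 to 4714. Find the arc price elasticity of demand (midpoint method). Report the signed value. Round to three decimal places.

-3.426

ΔQ = 4714 − 2152 = 2562; ΔP = 45 − 56 = -11.
Midpoints: P̄ = 50.50, Q̄ = 3433.0.
ε = (ΔQ/ΔP)(P̄/Q̄) = (2562/-11)(50.50/3433.0).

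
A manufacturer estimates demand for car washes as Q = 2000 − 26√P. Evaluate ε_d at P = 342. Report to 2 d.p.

-0.16

At P = 342, Q = 1519.176.
dQ/dP = −26/(2√P) = -0.703.
ε = (dQ/dP)(P/Q) = (-0.703)(342/1519.176).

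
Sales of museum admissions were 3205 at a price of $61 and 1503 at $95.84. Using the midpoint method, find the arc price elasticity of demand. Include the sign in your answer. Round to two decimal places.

ΔQ = 1503 − 3205 = -1702; ΔP = 95.84 − 61 = 34.84.
Midpoints: P̄ = 78.42, Q̄ = 2354.0.
ε = (ΔQ/ΔP)(P̄/Q̄) = (-1702/34.84)(78.42/2354.0).

-1.63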